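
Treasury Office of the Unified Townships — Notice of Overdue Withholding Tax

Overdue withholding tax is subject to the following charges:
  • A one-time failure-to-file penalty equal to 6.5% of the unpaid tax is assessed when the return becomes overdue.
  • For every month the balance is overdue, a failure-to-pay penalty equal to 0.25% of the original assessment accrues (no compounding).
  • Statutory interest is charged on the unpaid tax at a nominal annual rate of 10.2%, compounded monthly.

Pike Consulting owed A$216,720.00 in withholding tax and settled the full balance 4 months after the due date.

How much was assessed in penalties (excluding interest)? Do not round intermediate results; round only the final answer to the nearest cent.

Failure-to-file penalty: 6.5% × A$216,720.00 = A$14,086.80
Failure-to-pay penalty = 0.25% × A$216,720.00 × 4 mo = A$2,167.20
Total penalty = A$14,086.80 + A$2,167.20 = A$16,254.00

A$16,254.00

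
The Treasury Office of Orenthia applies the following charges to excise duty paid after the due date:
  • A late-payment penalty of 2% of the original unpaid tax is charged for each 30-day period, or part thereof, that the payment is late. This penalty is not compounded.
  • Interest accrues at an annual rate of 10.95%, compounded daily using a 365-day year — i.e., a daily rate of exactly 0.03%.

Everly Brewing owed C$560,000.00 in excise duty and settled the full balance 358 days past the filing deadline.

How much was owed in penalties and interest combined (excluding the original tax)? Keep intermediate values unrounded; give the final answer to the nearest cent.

Penalty periods: ⌈358/30⌉ = 12; penalty = 12 × 2% × C$560,000.00 = C$134,400.00
Interest: C$560,000.00 × ((1 + 0.0003)^358 − 1) = C$560,000.00 × 0.11336158… = C$63,482.4873…
Penalties + interest = C$134,400.0000 + C$63,482.4873… = C$197,882.49

C$197,882.49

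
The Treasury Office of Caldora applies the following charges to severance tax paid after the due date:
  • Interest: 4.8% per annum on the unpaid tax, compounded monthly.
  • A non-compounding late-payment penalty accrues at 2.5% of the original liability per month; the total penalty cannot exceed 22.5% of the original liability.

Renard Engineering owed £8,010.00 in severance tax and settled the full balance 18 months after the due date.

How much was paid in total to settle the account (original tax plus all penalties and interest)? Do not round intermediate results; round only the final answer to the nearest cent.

Penalty (uncapped): 18 × 2.5% × £8,010.00 = £3,604.50; cap = 22.5% × £8,010.00 = £1,802.25 → penalty = £1,802.25
Interest (4.8%/yr ÷ 12 = 0.4%/month): £8,010.00 × ((1 + 0.004)^18 − 1) = £596.7531…
Total = £8,010.00 + £1,802.2500 + £596.7531… = £10,409.00

£10,409.00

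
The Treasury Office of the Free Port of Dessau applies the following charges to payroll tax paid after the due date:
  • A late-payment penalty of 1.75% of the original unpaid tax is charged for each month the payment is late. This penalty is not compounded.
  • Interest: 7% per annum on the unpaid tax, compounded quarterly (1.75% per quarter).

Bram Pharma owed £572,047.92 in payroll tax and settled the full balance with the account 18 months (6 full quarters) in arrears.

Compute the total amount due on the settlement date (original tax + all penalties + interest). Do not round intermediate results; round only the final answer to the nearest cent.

Late-payment penalty: 18 × 1.75% × £572,047.92 = £180,195.09…
Interest: £572,047.92 × ((1 + 0.0175)^6 − 1) = £572,047.92 × 0.1097024… = £62,755.0035…
Total = £572,047.92 + £180,195.0948 + £62,755.0035… = £814,998.02

£814,998.02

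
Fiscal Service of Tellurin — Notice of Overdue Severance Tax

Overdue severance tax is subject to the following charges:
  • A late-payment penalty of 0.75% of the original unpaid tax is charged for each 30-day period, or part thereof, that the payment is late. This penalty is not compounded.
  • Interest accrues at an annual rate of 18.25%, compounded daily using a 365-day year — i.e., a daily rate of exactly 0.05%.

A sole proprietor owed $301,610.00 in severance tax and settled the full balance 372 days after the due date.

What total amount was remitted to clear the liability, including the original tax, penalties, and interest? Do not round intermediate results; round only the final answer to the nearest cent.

$392,655.89

Penalty periods: ⌈372/30⌉ = 13; penalty = 13 × 0.75% × $301,610.00 = $29,406.98…
Interest: $301,610.00 × ((1 + 0.0005)^372 − 1) = $301,610.00 × 0.20436627… = $61,638.9121…
Total = $301,610.00 + $29,406.9750 + $61,638.9121… = $392,655.89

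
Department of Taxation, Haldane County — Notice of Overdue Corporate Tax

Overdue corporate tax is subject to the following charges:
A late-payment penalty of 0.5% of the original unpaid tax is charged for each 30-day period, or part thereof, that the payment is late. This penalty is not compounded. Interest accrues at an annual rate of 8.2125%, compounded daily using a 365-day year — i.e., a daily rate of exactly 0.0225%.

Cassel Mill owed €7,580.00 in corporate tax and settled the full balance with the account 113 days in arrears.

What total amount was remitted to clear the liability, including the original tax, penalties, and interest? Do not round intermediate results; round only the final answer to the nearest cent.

Penalty periods: ⌈113/30⌉ = 4; penalty = 4 × 0.5% × €7,580.00 = €151.60
Interest: €7,580.00 × ((1 + 0.000225)^113 − 1) = €7,580.00 × 0.02574804… = €195.1701…
Total = €7,580.00 + €151.6000 + €195.1701… = €7,926.77

€7,926.77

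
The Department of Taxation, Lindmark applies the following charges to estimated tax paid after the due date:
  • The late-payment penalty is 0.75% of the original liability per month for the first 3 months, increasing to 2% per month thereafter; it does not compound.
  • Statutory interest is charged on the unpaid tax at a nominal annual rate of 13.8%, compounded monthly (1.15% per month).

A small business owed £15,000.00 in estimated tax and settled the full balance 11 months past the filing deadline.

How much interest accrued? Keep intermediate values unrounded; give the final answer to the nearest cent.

Interest: £15,000.00 × ((1 + 0.0115)^11 − 1) = £15,000.00 × 0.1340306… = £2,010.4584…

£2,010.46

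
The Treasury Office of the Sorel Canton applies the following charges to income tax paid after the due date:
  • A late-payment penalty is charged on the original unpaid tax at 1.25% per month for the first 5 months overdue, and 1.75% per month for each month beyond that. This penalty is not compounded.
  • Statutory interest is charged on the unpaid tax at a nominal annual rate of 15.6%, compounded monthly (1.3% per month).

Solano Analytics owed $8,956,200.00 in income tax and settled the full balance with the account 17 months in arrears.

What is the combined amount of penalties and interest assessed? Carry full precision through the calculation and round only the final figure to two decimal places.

$4,639,744.13

Penalty, months 1–5: 5 × 1.25% × $8,956,200.00 = $559,762.50
Penalty, months 6–17: 12 × 1.75% × $8,956,200.00 = $1,880,802.00
Interest: $8,956,200.00 × ((1 + 0.013)^17 − 1) = $8,956,200.00 × 0.2455483… = $2,199,179.6282…
Penalties + interest = $2,440,564.5000 + $2,199,179.6282… = $4,639,744.13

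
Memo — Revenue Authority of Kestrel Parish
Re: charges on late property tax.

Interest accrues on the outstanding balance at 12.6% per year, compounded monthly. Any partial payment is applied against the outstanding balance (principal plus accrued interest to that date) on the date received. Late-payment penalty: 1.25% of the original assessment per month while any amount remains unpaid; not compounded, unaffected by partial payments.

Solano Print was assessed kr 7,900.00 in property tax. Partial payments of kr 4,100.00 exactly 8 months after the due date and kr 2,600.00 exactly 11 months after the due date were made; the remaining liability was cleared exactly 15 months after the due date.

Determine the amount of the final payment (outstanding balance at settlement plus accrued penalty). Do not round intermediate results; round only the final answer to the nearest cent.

kr 3,599.31

Monthly rate = 12.6% ÷ 12 = 1.05%
Balance at month 8: kr 7,900.0000 × (1 + 0.0105)^8 = kr 8,588.5062…
After kr 4,100.00 payment: kr 8,588.5062… − kr 4,100.00 = kr 4,488.5062…
Balance at month 11: kr 4,488.5062… × (1 + 0.0105)^3 = kr 4,631.3839…
After kr 2,600.00 payment: kr 4,631.3839… − kr 2,600.00 = kr 2,031.3839…
Balance at month 15: kr 2,031.3839… × (1 + 0.0105)^4 = kr 2,118.0552…
Penalty: 15 × 1.25% × kr 7,900.00 = kr 1,481.25
Final settlement = outstanding balance + penalty = kr 2,118.0552… + kr 1,481.25 = kr 3,599.31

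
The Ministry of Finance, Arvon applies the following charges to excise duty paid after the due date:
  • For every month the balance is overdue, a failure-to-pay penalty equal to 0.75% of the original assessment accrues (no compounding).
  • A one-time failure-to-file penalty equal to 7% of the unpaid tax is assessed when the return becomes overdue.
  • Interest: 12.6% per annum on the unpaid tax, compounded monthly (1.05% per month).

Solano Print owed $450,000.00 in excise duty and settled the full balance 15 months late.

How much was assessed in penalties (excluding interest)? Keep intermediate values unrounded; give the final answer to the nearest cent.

$82,125.00

Failure-to-file penalty: 7% × $450,000.00 = $31,500.00
Failure-to-pay penalty = 0.75% × $450,000.00 × 15 mo = $50,625.00
Total penalty = $31,500.00 + $50,625.00 = $82,125.00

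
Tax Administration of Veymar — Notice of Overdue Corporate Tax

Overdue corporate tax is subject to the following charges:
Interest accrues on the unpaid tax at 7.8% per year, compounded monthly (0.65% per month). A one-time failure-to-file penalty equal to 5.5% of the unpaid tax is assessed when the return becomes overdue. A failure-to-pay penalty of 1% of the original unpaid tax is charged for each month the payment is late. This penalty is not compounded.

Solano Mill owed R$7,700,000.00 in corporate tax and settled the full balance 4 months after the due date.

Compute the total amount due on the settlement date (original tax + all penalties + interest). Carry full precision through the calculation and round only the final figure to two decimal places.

Failure-to-file penalty: 5.5% × R$7,700,000.00 = R$423,500.00
Failure-to-pay penalty: 4 × 1% × R$7,700,000.00 = R$308,000.00
Interest: R$7,700,000.00 × ((1 + 0.0065)^4 − 1) = R$7,700,000.00 × 0.0262546… = R$202,160.4222…
Total = R$7,700,000.00 + R$731,500.0000 + R$202,160.4222… = R$8,633,660.42

R$8,633,660.42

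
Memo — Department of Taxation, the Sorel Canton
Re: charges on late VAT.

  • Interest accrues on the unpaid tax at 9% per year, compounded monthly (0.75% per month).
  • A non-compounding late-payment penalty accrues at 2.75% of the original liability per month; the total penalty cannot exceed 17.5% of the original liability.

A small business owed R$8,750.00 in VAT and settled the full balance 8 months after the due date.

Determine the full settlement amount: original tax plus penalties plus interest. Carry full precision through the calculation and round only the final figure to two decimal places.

R$10,820.24

Penalty (uncapped): 8 × 2.75% × R$8,750.00 = R$1,925.00; cap = 17.5% × R$8,750.00 = R$1,531.25 → penalty = R$1,531.25
Interest: R$8,750.00 × ((1 + 0.0075)^8 − 1) = R$8,750.00 × 0.0615988… = R$538.9899…
Total = R$8,750.00 + R$1,531.2500 + R$538.9899… = R$10,820.24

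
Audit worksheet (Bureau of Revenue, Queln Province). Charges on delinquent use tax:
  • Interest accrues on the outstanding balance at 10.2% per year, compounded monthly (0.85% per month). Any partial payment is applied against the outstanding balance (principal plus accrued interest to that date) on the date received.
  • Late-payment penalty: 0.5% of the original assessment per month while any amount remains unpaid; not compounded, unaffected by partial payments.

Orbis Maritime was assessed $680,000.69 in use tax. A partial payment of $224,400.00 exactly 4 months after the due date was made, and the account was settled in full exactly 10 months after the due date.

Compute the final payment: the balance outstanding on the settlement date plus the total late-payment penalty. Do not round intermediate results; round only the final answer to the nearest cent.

Balance at month 4: $680,000.6900 × (1 + 0.0085)^4 = $703,417.1677…
After $224,400.00 payment: $703,417.1677… − $224,400.00 = $479,017.1677…
Balance at month 10: $479,017.1677… × (1 + 0.0085)^6 = $503,972.0993…
Penalty: 10 × 0.5% × $680,000.69 = $34,000.03…
Final settlement = outstanding balance + penalty = $503,972.0993… + $34,000.03… = $537,972.13

$537,972.13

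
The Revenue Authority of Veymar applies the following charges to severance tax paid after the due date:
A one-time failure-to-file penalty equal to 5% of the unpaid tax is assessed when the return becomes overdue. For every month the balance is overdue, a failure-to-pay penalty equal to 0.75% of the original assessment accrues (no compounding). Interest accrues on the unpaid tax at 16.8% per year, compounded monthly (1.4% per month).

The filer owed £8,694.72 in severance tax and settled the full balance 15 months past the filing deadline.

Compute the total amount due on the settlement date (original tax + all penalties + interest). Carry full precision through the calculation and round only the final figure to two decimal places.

Failure-to-file penalty: 5% × £8,694.72 = £434.74…
Failure-to-pay penalty: 15 × 0.75% × £8,694.72 = £978.16…
Interest: £8,694.72 × ((1 + 0.014)^15 − 1) = £8,694.72 × 0.2318826… = £2,016.1544…
Total = £8,694.72 + £1,412.8920 + £2,016.1544… = £12,123.77

£12,123.77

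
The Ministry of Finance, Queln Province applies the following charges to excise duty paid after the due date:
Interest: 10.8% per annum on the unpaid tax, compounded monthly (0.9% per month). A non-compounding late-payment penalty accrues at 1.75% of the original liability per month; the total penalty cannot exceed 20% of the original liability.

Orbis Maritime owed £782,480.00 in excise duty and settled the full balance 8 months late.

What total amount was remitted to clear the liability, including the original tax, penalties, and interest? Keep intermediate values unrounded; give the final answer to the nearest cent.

£950,172.73

Penalty: 8 × 1.75% × £782,480.00 = £109,547.20 (below the 20% cap of £156,496.00)
Interest: £782,480.00 × ((1 + 0.009)^8 − 1) = £782,480.00 × 0.0743093… = £58,145.5306…
Total = £782,480.00 + £109,547.2000 + £58,145.5306… = £950,172.73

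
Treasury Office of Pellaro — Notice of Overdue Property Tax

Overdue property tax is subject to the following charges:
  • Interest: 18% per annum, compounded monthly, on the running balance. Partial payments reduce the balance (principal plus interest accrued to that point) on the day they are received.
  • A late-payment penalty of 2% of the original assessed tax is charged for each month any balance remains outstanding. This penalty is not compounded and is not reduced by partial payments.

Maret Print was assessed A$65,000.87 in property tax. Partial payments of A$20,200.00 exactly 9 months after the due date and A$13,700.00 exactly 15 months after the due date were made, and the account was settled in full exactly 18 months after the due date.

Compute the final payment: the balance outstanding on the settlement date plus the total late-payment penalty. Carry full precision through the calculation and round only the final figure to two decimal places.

Monthly rate = 18% ÷ 12 = 1.5%
Balance at month 9: A$65,000.8700 × (1 + 0.015)^9 = A$74,321.3431…
After A$20,200.00 payment: A$74,321.3431… − A$20,200.00 = A$54,121.3431…
Balance at month 15: A$54,121.3431… × (1 + 0.015)^6 = A$59,178.6181…
After A$13,700.00 payment: A$59,178.6181… − A$13,700.00 = A$45,478.6181…
Balance at month 18: A$45,478.6181… × (1 + 0.015)^3 = A$47,556.0075…
Penalty: 18 × 2% × A$65,000.87 = A$23,400.31…
Final settlement = outstanding balance + penalty = A$47,556.0075… + A$23,400.31… = A$70,956.32

A$70,956.32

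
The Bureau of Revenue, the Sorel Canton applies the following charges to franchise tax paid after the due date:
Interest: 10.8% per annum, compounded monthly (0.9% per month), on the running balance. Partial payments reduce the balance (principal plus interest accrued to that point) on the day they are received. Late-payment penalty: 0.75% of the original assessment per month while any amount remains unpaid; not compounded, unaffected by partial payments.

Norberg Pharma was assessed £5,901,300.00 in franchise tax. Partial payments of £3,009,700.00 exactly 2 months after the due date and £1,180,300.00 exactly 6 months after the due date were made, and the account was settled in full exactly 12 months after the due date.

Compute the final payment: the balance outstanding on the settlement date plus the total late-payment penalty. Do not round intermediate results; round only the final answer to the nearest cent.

Balance at month 2: £5,901,300.0000 × (1 + 0.009)^2 = £6,008,001.4053
After £3,009,700.00 payment: £6,008,001.4053 − £3,009,700.00 = £2,998,301.4053
Balance at month 6: £2,998,301.4053 × (1 + 0.009)^4 = £3,107,706.1931…
After £1,180,300.00 payment: £3,107,706.1931… − £1,180,300.00 = £1,927,406.1931…
Balance at month 12: £1,927,406.1931… × (1 + 0.009)^6 = £2,033,856.2180…
Penalty: 12 × 0.75% × £5,901,300.00 = £531,117.00
Final settlement = outstanding balance + penalty = £2,033,856.2180… + £531,117.00 = £2,564,973.22

£2,564,973.22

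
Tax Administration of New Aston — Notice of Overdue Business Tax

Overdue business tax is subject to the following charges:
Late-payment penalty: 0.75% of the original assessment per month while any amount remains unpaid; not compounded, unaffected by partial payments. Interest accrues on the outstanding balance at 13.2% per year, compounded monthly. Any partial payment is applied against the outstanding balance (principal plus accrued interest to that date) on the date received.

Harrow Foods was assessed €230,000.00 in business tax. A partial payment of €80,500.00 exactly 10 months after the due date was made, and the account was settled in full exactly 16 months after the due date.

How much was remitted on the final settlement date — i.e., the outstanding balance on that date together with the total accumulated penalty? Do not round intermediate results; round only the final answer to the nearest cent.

Monthly rate = 13.2% ÷ 12 = 1.1%
Balance at month 10: €230,000.0000 × (1 + 0.011)^10 = €256,589.8022…
After €80,500.00 payment: €256,589.8022… − €80,500.00 = €176,089.8022…
Balance at month 16: €176,089.8022… × (1 + 0.011)^6 = €188,036.0585…
Penalty: 16 × 0.75% × €230,000.00 = €27,600.00
Final settlement = outstanding balance + penalty = €188,036.0585… + €27,600.00 = €215,636.06

€215,636.06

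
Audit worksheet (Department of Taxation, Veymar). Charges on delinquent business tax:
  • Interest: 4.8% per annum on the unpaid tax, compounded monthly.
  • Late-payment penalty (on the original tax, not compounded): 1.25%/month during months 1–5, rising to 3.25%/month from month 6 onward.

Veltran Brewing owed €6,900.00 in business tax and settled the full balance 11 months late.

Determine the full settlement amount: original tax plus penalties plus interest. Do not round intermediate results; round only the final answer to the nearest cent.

Penalty, months 1–5: 5 × 1.25% × €6,900.00 = €431.25
Penalty, months 6–11: 6 × 3.25% × €6,900.00 = €1,345.50
Interest (4.8%/yr ÷ 12 = 0.4%/month): €6,900.00 × ((1 + 0.004)^11 − 1) = €309.7455…
Total = €6,900.00 + €1,776.7500 + €309.7455… = €8,986.50

€8,986.50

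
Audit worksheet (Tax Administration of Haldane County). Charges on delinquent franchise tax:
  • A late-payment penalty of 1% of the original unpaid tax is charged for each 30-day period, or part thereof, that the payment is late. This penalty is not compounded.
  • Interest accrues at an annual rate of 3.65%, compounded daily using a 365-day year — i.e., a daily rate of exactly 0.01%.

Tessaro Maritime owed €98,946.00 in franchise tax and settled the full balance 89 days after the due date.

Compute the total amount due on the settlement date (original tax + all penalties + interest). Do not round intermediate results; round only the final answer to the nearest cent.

Penalty periods: ⌈89/30⌉ = 3; penalty = 3 × 1% × €98,946.00 = €2,968.38
Interest: €98,946.00 × ((1 + 0.0001)^89 − 1) = €98,946.00 × 0.00893927… = €884.5054…
Total = €98,946.00 + €2,968.3800 + €884.5054… = €102,798.89

€102,798.89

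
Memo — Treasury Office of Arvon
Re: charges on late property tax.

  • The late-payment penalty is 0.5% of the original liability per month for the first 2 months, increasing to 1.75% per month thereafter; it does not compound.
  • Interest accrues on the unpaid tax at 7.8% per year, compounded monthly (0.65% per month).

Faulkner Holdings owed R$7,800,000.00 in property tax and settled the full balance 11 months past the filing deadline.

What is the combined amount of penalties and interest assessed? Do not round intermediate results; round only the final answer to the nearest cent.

Penalty, months 1–2: 2 × 0.5% × R$7,800,000.00 = R$78,000.00
Penalty, months 3–11: 9 × 1.75% × R$7,800,000.00 = R$1,228,500.00
Interest: R$7,800,000.00 × ((1 + 0.0065)^11 − 1) = R$7,800,000.00 × 0.0738697… = R$576,183.3292…
Penalties + interest = R$1,306,500.0000 + R$576,183.3292… = R$1,882,683.33

R$1,882,683.33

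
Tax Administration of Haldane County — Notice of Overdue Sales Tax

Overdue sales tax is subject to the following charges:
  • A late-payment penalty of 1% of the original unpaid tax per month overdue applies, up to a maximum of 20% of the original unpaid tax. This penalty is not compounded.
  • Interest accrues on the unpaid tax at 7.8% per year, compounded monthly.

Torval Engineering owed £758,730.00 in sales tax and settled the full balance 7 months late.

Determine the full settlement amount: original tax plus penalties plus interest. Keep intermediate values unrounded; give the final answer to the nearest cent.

Penalty: 7 × 1% × £758,730.00 = £53,111.10 (below the 20% cap of £151,746.00)
Interest (7.8%/yr ÷ 12 = 0.65%/month): £758,730.00 × ((1 + 0.0065)^7 − 1) = £35,202.7386…
Total = £758,730.00 + £53,111.1000 + £35,202.7386… = £847,043.84

£847,043.84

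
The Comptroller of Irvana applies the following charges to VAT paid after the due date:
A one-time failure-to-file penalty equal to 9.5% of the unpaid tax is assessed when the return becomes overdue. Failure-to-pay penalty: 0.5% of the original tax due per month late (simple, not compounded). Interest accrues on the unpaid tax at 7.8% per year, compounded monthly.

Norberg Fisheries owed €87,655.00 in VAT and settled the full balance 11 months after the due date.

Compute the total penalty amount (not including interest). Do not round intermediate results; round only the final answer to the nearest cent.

€13,148.25

Failure-to-file penalty: 9.5% × €87,655.00 = €8,327.23…
Failure-to-pay penalty = 0.5% × €87,655.00 × 11 mo = €4,821.03…
Total penalty = €8,327.23… + €4,821.03… = €13,148.25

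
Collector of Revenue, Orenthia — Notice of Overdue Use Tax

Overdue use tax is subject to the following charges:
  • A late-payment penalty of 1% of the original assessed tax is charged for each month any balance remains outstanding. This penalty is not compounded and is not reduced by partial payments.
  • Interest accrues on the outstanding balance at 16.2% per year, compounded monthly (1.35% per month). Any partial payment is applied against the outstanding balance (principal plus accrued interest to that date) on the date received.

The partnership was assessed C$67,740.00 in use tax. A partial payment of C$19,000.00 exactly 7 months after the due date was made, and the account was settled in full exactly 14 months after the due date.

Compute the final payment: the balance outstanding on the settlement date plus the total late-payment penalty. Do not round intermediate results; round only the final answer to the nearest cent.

Balance at month 7: C$67,740.0000 × (1 + 0.0135)^7 = C$74,406.6006…
After C$19,000.00 payment: C$74,406.6006… − C$19,000.00 = C$55,406.6006…
Balance at month 14: C$55,406.6006… × (1 + 0.0135)^7 = C$60,859.4154…
Penalty: 14 × 1% × C$67,740.00 = C$9,483.60
Final settlement = outstanding balance + penalty = C$60,859.4154… + C$9,483.60 = C$70,343.02

C$70,343.02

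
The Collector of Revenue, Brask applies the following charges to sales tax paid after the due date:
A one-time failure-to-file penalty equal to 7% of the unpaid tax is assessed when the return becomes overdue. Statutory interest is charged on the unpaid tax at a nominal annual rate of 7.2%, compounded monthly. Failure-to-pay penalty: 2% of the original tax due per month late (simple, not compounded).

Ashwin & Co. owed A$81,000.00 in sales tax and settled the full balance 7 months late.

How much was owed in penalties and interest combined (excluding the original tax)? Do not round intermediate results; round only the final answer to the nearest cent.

Failure-to-file penalty: 7% × A$81,000.00 = A$5,670.00
Failure-to-pay penalty: 7 × 2% × A$81,000.00 = A$11,340.00
Interest (7.2%/yr ÷ 12 = 0.6%/month): A$81,000.00 × ((1 + 0.006)^7 − 1) = A$3,463.8520…
Penalties + interest = A$17,010.0000 + A$3,463.8520… = A$20,473.85

A$20,473.85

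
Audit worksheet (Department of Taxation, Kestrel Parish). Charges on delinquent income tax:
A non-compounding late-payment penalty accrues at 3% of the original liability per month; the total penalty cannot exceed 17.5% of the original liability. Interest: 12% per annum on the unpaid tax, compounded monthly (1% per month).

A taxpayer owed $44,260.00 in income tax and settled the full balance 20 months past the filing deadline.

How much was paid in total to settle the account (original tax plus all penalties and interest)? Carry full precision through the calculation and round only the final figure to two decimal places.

$61,751.11

Penalty (uncapped): 20 × 3% × $44,260.00 = $26,556.00; cap = 17.5% × $44,260.00 = $7,745.50 → penalty = $7,745.50
Interest: $44,260.00 × ((1 + 0.01)^20 − 1) = $44,260.00 × 0.2201900… = $9,745.6112…
Total = $44,260.00 + $7,745.5000 + $9,745.6112… = $61,751.11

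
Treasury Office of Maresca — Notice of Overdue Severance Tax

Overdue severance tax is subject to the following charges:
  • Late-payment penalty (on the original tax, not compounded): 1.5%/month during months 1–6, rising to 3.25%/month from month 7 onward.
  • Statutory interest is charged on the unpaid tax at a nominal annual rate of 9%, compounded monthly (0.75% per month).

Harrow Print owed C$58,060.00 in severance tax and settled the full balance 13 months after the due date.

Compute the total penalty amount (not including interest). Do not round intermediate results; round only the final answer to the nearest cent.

Penalty, months 1–6: 6 × 1.5% × C$58,060.00 = C$5,225.40
Penalty, months 7–13: 7 × 3.25% × C$58,060.00 = C$13,208.65
Total penalty = C$5,225.40 + C$13,208.65 = C$18,434.05

C$18,434.05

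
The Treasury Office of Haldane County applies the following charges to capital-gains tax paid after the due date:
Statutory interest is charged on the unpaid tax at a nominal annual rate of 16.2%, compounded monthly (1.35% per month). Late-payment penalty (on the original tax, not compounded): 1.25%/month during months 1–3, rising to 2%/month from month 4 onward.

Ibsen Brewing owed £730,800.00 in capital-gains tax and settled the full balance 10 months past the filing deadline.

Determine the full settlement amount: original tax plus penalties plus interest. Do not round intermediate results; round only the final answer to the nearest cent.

£965,389.42

Penalty, months 1–3: 3 × 1.25% × £730,800.00 = £27,405.00
Penalty, months 4–10: 7 × 2% × £730,800.00 = £102,312.00
Interest: £730,800.00 × ((1 + 0.0135)^10 − 1) = £730,800.00 × 0.1435036… = £104,872.4195…
Total = £730,800.00 + £129,717.0000 + £104,872.4195… = £965,389.42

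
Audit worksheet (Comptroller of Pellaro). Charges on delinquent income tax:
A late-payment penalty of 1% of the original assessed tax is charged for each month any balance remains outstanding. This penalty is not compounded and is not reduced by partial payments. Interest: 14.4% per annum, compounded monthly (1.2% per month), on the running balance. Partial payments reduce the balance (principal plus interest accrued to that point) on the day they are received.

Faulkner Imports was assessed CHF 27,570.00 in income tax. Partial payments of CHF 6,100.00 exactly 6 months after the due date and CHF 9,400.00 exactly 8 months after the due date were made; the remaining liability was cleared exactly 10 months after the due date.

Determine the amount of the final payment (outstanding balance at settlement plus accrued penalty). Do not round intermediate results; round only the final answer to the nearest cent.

Balance at month 6: CHF 27,570.0000 × (1 + 0.012)^6 = CHF 29,615.5526…
After CHF 6,100.00 payment: CHF 29,615.5526… − CHF 6,100.00 = CHF 23,515.5526…
Balance at month 8: CHF 23,515.5526… × (1 + 0.012)^2 = CHF 24,083.3121…
After CHF 9,400.00 payment: CHF 24,083.3121… − CHF 9,400.00 = CHF 14,683.3121…
Balance at month 10: CHF 14,683.3121… × (1 + 0.012)^2 = CHF 15,037.8260…
Penalty: 10 × 1% × CHF 27,570.00 = CHF 2,757.00
Final settlement = outstanding balance + penalty = CHF 15,037.8260… + CHF 2,757.00 = CHF 17,794.83

CHF 17,794.83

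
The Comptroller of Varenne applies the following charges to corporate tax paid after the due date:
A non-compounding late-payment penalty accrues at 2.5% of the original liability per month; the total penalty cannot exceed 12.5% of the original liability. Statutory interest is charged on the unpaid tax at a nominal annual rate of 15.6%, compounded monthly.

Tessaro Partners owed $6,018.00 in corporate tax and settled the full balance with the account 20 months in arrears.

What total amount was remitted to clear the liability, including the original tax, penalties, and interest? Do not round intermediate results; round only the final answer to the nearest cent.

Penalty (uncapped): 20 × 2.5% × $6,018.00 = $3,009.00; cap = 12.5% × $6,018.00 = $752.25 → penalty = $752.25
Interest (15.6%/yr ÷ 12 = 1.3%/month): $6,018.00 × ((1 + 0.013)^20 − 1) = $1,773.8591…
Total = $6,018.00 + $752.2500 + $1,773.8591… = $8,544.11

$8,544.11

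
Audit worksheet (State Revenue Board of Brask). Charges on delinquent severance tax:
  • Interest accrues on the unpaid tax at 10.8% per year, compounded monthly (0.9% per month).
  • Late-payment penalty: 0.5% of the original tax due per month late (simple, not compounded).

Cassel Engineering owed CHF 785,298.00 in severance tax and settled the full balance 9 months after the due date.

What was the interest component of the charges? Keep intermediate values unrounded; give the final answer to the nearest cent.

Interest: CHF 785,298.00 × ((1 + 0.009)^9 − 1) = CHF 785,298.00 × 0.0839781… = CHF 65,947.8105…

CHF 65,947.81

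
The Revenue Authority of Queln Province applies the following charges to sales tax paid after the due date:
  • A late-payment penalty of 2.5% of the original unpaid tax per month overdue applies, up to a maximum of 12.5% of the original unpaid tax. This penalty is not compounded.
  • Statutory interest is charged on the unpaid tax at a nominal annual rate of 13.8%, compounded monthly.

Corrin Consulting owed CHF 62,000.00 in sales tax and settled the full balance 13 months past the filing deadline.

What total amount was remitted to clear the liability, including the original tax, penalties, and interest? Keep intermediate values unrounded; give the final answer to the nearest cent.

CHF 79,686.32

Penalty (uncapped): 13 × 2.5% × CHF 62,000.00 = CHF 20,150.00; cap = 12.5% × CHF 62,000.00 = CHF 7,750.00 → penalty = CHF 7,750.00
Interest (13.8%/yr ÷ 12 = 1.15%/month): CHF 62,000.00 × ((1 + 0.0115)^13 − 1) = CHF 9,936.3208…
Total = CHF 62,000.00 + CHF 7,750.0000 + CHF 9,936.3208… = CHF 79,686.32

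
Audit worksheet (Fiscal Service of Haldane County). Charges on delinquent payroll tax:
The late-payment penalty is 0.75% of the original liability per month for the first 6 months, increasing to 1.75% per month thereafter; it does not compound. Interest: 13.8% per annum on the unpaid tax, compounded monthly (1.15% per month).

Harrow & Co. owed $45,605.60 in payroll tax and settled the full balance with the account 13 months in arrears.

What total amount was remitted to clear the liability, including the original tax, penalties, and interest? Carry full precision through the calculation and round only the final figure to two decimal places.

Penalty, months 1–6: 6 × 0.75% × $45,605.60 = $2,052.25…
Penalty, months 7–13: 7 × 1.75% × $45,605.60 = $5,586.69…
Interest: $45,605.60 × ((1 + 0.0115)^13 − 1) = $45,605.60 × 0.1602632… = $7,308.9012…
Total = $45,605.60 + $7,638.9380 + $7,308.9012… = $60,553.44

$60,553.44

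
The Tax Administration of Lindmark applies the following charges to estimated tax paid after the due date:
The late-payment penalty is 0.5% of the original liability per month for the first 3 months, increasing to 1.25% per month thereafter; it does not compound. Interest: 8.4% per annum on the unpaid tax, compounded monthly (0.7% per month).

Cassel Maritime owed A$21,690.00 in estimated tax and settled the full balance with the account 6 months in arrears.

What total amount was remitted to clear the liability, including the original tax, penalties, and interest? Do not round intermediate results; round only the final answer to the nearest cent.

A$23,755.80

Penalty, months 1–3: 3 × 0.5% × A$21,690.00 = A$325.35
Penalty, months 4–6: 3 × 1.25% × A$21,690.00 = A$813.38…
Interest: A$21,690.00 × ((1 + 0.007)^6 − 1) = A$21,690.00 × 0.0427419… = A$927.0717…
Total = A$21,690.00 + A$1,138.7250 + A$927.0717… = A$23,755.80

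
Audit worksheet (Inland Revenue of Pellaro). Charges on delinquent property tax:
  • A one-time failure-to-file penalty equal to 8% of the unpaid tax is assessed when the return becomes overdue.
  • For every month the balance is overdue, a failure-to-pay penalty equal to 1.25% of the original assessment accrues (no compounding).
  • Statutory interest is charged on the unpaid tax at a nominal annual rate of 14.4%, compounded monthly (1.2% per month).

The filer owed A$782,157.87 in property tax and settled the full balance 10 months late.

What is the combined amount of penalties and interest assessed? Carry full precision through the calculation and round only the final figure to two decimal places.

Failure-to-file penalty: 8% × A$782,157.87 = A$62,572.63…
Failure-to-pay penalty: 10 × 1.25% × A$782,157.87 = A$97,769.73…
Interest: A$782,157.87 × ((1 + 0.012)^10 − 1) = A$782,157.87 × 0.1266918… = A$99,092.9711…
Penalties + interest = A$160,342.3634… + A$99,092.9711… = A$259,435.33

A$259,435.33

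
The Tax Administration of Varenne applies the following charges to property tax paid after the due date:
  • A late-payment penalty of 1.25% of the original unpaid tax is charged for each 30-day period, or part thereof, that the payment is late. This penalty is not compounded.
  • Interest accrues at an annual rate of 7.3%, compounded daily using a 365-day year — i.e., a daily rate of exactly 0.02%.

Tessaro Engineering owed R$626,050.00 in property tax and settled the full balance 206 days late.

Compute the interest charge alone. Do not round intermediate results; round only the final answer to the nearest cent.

R$26,329.29

Interest: R$626,050.00 × ((1 + 0.0002)^206 − 1) = R$626,050.00 × 0.04205620… = R$26,329.2866…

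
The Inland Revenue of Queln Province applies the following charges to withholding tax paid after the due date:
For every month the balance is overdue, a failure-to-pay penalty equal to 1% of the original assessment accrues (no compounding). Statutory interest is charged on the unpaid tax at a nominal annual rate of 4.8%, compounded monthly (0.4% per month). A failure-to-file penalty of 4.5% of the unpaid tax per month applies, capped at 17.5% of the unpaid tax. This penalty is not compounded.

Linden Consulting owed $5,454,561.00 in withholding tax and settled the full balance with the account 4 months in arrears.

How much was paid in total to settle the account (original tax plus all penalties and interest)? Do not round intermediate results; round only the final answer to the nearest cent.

Failure-to-file: 4 × 4.5% × $5,454,561.00 = $981,820.98, capped at 17.5% × $5,454,561.00 = $954,548.18…
Failure-to-pay penalty: 4 × 1% × $5,454,561.00 = $218,182.44
Interest: $5,454,561.00 × ((1 + 0.004)^4 − 1) = $5,454,561.00 × 0.0160963… = $87,798.0116…
Total = $5,454,561.00 + $1,172,730.6150 + $87,798.0116… = $6,715,089.63

$6,715,089.63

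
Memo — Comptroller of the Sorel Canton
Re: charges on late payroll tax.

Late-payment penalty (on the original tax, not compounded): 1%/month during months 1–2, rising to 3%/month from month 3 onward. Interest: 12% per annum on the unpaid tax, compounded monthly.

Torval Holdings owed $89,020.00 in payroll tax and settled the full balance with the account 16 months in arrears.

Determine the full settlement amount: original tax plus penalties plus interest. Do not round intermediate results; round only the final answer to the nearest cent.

Penalty, months 1–2: 2 × 1% × $89,020.00 = $1,780.40
Penalty, months 3–16: 14 × 3% × $89,020.00 = $37,388.40
Interest (12%/yr ÷ 12 = 1%/month): $89,020.00 × ((1 + 0.01)^16 − 1) = $15,362.9510…
Total = $89,020.00 + $39,168.8000 + $15,362.9510… = $143,551.75

$143,551.75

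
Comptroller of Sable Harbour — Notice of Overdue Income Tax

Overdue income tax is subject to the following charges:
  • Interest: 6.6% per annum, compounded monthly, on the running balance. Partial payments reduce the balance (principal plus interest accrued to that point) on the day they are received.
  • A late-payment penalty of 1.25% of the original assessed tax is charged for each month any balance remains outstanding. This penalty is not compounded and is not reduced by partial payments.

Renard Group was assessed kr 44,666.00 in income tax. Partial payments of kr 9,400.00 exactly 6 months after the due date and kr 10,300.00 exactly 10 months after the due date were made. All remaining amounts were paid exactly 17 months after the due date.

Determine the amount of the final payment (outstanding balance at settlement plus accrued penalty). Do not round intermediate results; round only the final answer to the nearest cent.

Monthly rate = 6.6% ÷ 12 = 0.55%
Balance at month 6: kr 44,666.0000 × (1 + 0.0055)^6 = kr 46,160.3944…
After kr 9,400.00 payment: kr 46,160.3944… − kr 9,400.00 = kr 36,760.3944…
Balance at month 10: kr 36,760.3944… × (1 + 0.0055)^4 = kr 37,575.8196…
After kr 10,300.00 payment: kr 37,575.8196… − kr 10,300.00 = kr 27,275.8196…
Balance at month 17: kr 27,275.8196… × (1 + 0.0055)^7 = kr 28,343.4254…
Penalty: 17 × 1.25% × kr 44,666.00 = kr 9,491.53…
Final settlement = outstanding balance + penalty = kr 28,343.4254… + kr 9,491.53… = kr 37,834.95

kr 37,834.95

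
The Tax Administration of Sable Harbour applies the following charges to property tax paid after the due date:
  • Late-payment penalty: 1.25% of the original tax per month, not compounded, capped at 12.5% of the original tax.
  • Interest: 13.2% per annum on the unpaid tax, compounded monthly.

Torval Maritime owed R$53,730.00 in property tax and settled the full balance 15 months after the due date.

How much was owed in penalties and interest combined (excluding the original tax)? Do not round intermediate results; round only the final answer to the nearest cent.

Penalty (uncapped): 15 × 1.25% × R$53,730.00 = R$10,074.38…; cap = 12.5% × R$53,730.00 = R$6,716.25 → penalty = R$6,716.25
Interest (13.2%/yr ÷ 12 = 1.1%/month): R$53,730.00 × ((1 + 0.011)^15 − 1) = R$9,581.7291…
Penalties + interest = R$6,716.2500 + R$9,581.7291… = R$16,297.98

R$16,297.98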